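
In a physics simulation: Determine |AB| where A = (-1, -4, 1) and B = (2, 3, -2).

d = √[(x₂-x₁)² + (y₂-y₁)² + (z₂-z₁)²]
  = √[3² + 7² + (-3)²]
  = √[9 + 49 + 9]
  = √67
  ≈ 8.185

8.185


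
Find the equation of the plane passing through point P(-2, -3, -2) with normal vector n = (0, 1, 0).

The plane through P with normal n = (a, b, c) satisfies n·(r - P) = 0,
i.e. ax + by + cz = a·x₀ + b·y₀ + c·z₀.
d = 0·(-2) + 1·(-3) + 0·(-2)
  = 0 - 3 + 0
  = -3
Equation: y = -3

y = -3


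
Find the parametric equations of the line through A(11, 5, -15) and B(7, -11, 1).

Direction vector d = B - A = (7 - 11, -11 - 5, 1 + 15) = (-4, -16, 16)
Parametric form r = A + t·d:
x = 11 - 4t, y = 5 - 16t, z = -15 + 16t

x = 11 - 4t, y = 5 - 16t, z = -15 + 16t


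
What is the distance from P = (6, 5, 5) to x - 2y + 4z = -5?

distance = |a·x₀ + b·y₀ + c·z₀ - d| / √(a² + b² + c²)
  = |1·6 + (-2)·5 + 4·5 - (-5)| / √(1² + (-2)² + 4²)
  = |6 - 10 + 20 + 5| / √(1 + 4 + 16)
  = |21| / √21
  = 21 / 4.583
  ≈ 4.583

4.583


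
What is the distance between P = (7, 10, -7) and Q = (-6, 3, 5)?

d = √[(x₂-x₁)² + (y₂-y₁)² + (z₂-z₁)²]
  = √[(-13)² + (-7)² + 12²]
  = √[169 + 49 + 144]
  = √362
  ≈ 19.03

19.03


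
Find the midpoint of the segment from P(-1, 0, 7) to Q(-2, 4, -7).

M = ((x₁+x₂)/2, (y₁+y₂)/2, (z₁+z₂)/2)
  = ((-1 - 2)/2, (0 + 4)/2, (7 - 7)/2)
  = (-3/2, 4/2, 0/2)
  = (-1.5, 2, 0)

(-1.5, 2, 0)


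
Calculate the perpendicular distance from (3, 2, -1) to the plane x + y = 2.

distance = |a·x₀ + b·y₀ + c·z₀ - d| / √(a² + b² + c²)
  = |1·3 + 1·2 + 0·(-1) - 2| / √(1² + 1² + 0²)
  = |3 + 2 + 0 - 2| / √(1 + 1 + 0)
  = |3| / √2
  = 3 / 1.414
  ≈ 2.121

2.121


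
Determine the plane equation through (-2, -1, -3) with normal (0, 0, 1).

The plane through P with normal n = (a, b, c) satisfies n·(r - P) = 0,
i.e. ax + by + cz = a·x₀ + b·y₀ + c·z₀.
d = 0·(-2) + 0·(-1) + 1·(-3)
  = 0 + 0 - 3
  = -3
Equation: z = -3

z = -3


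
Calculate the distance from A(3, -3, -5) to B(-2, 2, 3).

d = √[(x₂-x₁)² + (y₂-y₁)² + (z₂-z₁)²]
  = √[(-5)² + 5² + 8²]
  = √[25 + 25 + 64]
  = √114
  ≈ 10.68

10.68


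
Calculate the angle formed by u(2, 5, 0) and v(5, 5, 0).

u·v = 2·5 + 5·5 + 0·0 = 10 + 25 + 0 = 35
|u| = √(2² + 5² + 0²) = √29 ≈ 5.385
|v| = √(5² + 5² + 0²) = √50 ≈ 7.071
cos θ = (u·v)/(|u||v|) = 35/(5.385·7.071) ≈ 0.9191
θ = arccos(0.9191) ≈ 23.2°

23.2°


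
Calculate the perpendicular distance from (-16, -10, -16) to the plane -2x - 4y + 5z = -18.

distance = |a·x₀ + b·y₀ + c·z₀ - d| / √(a² + b² + c²)
  = |(-2)·(-16) + (-4)·(-10) + 5·(-16) - (-18)| / √((-2)² + (-4)² + 5²)
  = |32 + 40 - 80 + 18| / √(4 + 16 + 25)
  = |10| / √45
  = 10 / 6.708
  ≈ 1.491

1.491


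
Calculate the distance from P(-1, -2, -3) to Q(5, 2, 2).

d = √[(x₂-x₁)² + (y₂-y₁)² + (z₂-z₁)²]
  = √[6² + 4² + 5²]
  = √[36 + 16 + 25]
  = √77
  ≈ 8.775

8.775


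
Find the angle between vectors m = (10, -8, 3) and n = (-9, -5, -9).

m·n = 10·(-9) + (-8)·(-5) + 3·(-9) = -90 + 40 - 27 = -77
|m| = √(10² + (-8)² + 3²) = √173 ≈ 13.15
|n| = √((-9)² + (-5)² + (-9)²) = √187 ≈ 13.67
cos θ = (m·n)/(|m||n|) = -77/(13.15·13.67) ≈ -0.4281
θ = arccos(-0.4281) ≈ 115.3°

115.3°


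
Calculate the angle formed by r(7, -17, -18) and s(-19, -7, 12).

r·s = 7·(-19) + (-17)·(-7) + (-18)·12 = -133 + 119 - 216 = -230
|r| = √(7² + (-17)² + (-18)²) = √662 ≈ 25.73
|s| = √((-19)² + (-7)² + 12²) = √554 ≈ 23.54
cos θ = (r·s)/(|r||s|) = -230/(25.73·23.54) ≈ -0.3798
θ = arccos(-0.3798) ≈ 112.3°

112.3°


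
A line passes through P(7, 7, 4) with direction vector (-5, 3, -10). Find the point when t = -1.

P(t) = P + t·d
  = (7 + (-5)·(-1), 7 + 3·(-1), 4 + (-10)·(-1))
  = (7 + 5, 7 - 3, 4 + 10)
  = (12, 4, 14)

(12, 4, 14)


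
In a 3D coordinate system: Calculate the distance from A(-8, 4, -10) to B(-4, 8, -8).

d = √[(x₂-x₁)² + (y₂-y₁)² + (z₂-z₁)²]
  = √[4² + 4² + 2²]
  = √[16 + 16 + 4]
  = √36
  ≈ 6

6


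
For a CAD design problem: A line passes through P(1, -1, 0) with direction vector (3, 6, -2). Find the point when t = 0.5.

P(t) = P + t·d
  = (1 + 3·0.5, -1 + 6·0.5, 0 + (-2)·0.5)
  = (1 + 1.5, -1 + 3, 0 - 1)
  = (2.5, 2, -1)

(2.5, 2, -1)


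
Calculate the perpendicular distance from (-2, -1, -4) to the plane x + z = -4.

distance = |a·x₀ + b·y₀ + c·z₀ - d| / √(a² + b² + c²)
  = |1·(-2) + 0·(-1) + 1·(-4) - (-4)| / √(1² + 0² + 1²)
  = |-2 + 0 - 4 + 4| / √(1 + 0 + 1)
  = |-2| / √2
  = 2 / 1.414
  ≈ 1.414

1.414


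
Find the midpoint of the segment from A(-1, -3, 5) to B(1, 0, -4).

M = ((x₁+x₂)/2, (y₁+y₂)/2, (z₁+z₂)/2)
  = ((-1 + 1)/2, (-3 + 0)/2, (5 - 4)/2)
  = (0/2, -3/2, 1/2)
  = (0, -1.5, 0.5)

(0, -1.5, 0.5)


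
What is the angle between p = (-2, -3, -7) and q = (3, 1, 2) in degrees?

p·q = (-2)·3 + (-3)·1 + (-7)·2 = -6 - 3 - 14 = -23
|p| = √((-2)² + (-3)² + (-7)²) = √62 ≈ 7.874
|q| = √(3² + 1² + 2²) = √14 ≈ 3.742
cos θ = (p·q)/(|p||q|) = -23/(7.874·3.742) ≈ -0.7807
θ = arccos(-0.7807) ≈ 141.3°

141.3°


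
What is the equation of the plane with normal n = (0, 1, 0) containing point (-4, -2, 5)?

The plane through P with normal n = (a, b, c) satisfies n·(r - P) = 0,
i.e. ax + by + cz = a·x₀ + b·y₀ + c·z₀.
d = 0·(-4) + 1·(-2) + 0·5
  = 0 - 2 + 0
  = -2
Equation: y = -2

y = -2


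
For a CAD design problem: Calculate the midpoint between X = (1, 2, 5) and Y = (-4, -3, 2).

M = ((x₁+x₂)/2, (y₁+y₂)/2, (z₁+z₂)/2)
  = ((1 - 4)/2, (2 - 3)/2, (5 + 2)/2)
  = (-3/2, -1/2, 7/2)
  = (-1.5, -0.5, 3.5)

(-1.5, -0.5, 3.5)


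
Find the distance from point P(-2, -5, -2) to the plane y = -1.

distance = |a·x₀ + b·y₀ + c·z₀ - d| / √(a² + b² + c²)
  = |0·(-2) + 1·(-5) + 0·(-2) - (-1)| / √(0² + 1² + 0²)
  = |0 - 5 + 0 + 1| / √(0 + 1 + 0)
  = |-4| / √1
  = 4 / 1
  ≈ 4

4


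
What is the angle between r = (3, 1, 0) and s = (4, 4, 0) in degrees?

r·s = 3·4 + 1·4 + 0·0 = 12 + 4 + 0 = 16
|r| = √(3² + 1² + 0²) = √10 ≈ 3.162
|s| = √(4² + 4² + 0²) = √32 ≈ 5.657
cos θ = (r·s)/(|r||s|) = 16/(3.162·5.657) ≈ 0.8944
θ = arccos(0.8944) ≈ 26.57°

26.57°


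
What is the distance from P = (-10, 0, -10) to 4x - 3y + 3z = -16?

distance = |a·x₀ + b·y₀ + c·z₀ - d| / √(a² + b² + c²)
  = |4·(-10) + (-3)·0 + 3·(-10) - (-16)| / √(4² + (-3)² + 3²)
  = |-40 + 0 - 30 + 16| / √(16 + 9 + 9)
  = |-54| / √34
  = 54 / 5.831
  ≈ 9.261

9.261


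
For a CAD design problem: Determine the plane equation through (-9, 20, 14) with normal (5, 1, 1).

The plane through P with normal n = (a, b, c) satisfies n·(r - P) = 0,
i.e. ax + by + cz = a·x₀ + b·y₀ + c·z₀.
d = 5·(-9) + 1·20 + 1·14
  = -45 + 20 + 14
  = -11
Equation: 5x + y + z = -11

5x + y + z = -11


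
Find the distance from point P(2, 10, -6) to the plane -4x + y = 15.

distance = |a·x₀ + b·y₀ + c·z₀ - d| / √(a² + b² + c²)
  = |(-4)·2 + 1·10 + 0·(-6) - 15| / √((-4)² + 1² + 0²)
  = |-8 + 10 + 0 - 15| / √(16 + 1 + 0)
  = |-13| / √17
  = 13 / 4.123
  ≈ 3.153

3.153


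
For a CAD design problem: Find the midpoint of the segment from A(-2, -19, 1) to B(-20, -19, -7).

M = ((x₁+x₂)/2, (y₁+y₂)/2, (z₁+z₂)/2)
  = ((-2 - 20)/2, (-19 - 19)/2, (1 - 7)/2)
  = (-22/2, -38/2, -6/2)
  = (-11, -19, -3)

(-11, -19, -3)


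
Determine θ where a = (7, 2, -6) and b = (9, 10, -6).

a·b = 7·9 + 2·10 + (-6)·(-6) = 63 + 20 + 36 = 119
|a| = √(7² + 2² + (-6)²) = √89 ≈ 9.434
|b| = √(9² + 10² + (-6)²) = √217 ≈ 14.73
cos θ = (a·b)/(|a||b|) = 119/(9.434·14.73) ≈ 0.8563
θ = arccos(0.8563) ≈ 31.1°

31.1°


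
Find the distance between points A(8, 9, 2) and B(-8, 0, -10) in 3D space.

d = √[(x₂-x₁)² + (y₂-y₁)² + (z₂-z₁)²]
  = √[(-16)² + (-9)² + (-12)²]
  = √[256 + 81 + 144]
  = √481
  ≈ 21.93

21.93


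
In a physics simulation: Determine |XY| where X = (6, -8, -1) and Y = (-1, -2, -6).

d = √[(x₂-x₁)² + (y₂-y₁)² + (z₂-z₁)²]
  = √[(-7)² + 6² + (-5)²]
  = √[49 + 36 + 25]
  = √110
  ≈ 10.49

10.49


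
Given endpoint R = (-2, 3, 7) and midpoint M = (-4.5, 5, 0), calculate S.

S = 2M - R
  = (2·(-4.5) - (-2), 2·5 - 3, 2·0 - 7)
  = (-9 + 2, 10 - 3, 0 - 7)
  = (-7, 7, -7)

(-7, 7, -7)


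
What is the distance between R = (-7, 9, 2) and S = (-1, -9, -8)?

d = √[(x₂-x₁)² + (y₂-y₁)² + (z₂-z₁)²]
  = √[6² + (-18)² + (-10)²]
  = √[36 + 324 + 100]
  = √460
  ≈ 21.45

21.45


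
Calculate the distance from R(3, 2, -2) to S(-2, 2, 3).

d = √[(x₂-x₁)² + (y₂-y₁)² + (z₂-z₁)²]
  = √[(-5)² + 0² + 5²]
  = √[25 + 0 + 25]
  = √50
  ≈ 7.071

7.071


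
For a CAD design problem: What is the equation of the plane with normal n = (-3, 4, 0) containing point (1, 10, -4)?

The plane through P with normal n = (a, b, c) satisfies n·(r - P) = 0,
i.e. ax + by + cz = a·x₀ + b·y₀ + c·z₀.
d = (-3)·1 + 4·10 + 0·(-4)
  = -3 + 40 + 0
  = 37
Equation: -3x + 4y = 37

-3x + 4y = 37


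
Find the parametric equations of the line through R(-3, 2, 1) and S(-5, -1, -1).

Direction vector d = S - R = (-5 + 3, -1 - 2, -1 - 1) = (-2, -3, -2)
Parametric form r = R + t·d:
x = -3 - 2t, y = 2 - 3t, z = 1 - 2t

x = -3 - 2t, y = 2 - 3t, z = 1 - 2t


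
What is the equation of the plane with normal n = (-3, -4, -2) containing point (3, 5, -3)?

The plane through P with normal n = (a, b, c) satisfies n·(r - P) = 0,
i.e. ax + by + cz = a·x₀ + b·y₀ + c·z₀.
d = (-3)·3 + (-4)·5 + (-2)·(-3)
  = -9 - 20 + 6
  = -23
Equation: -3x - 4y - 2z = -23

-3x - 4y - 2z = -23


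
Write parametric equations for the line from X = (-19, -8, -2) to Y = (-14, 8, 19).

Direction vector d = Y - X = (-14 + 19, 8 + 8, 19 + 2) = (5, 16, 21)
Parametric form r = X + t·d:
x = -19 + 5t, y = -8 + 16t, z = -2 + 21t

x = -19 + 5t, y = -8 + 16t, z = -2 + 21t


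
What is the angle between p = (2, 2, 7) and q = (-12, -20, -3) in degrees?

p·q = 2·(-12) + 2·(-20) + 7·(-3) = -24 - 40 - 21 = -85
|p| = √(2² + 2² + 7²) = √57 ≈ 7.55
|q| = √((-12)² + (-20)² + (-3)²) = √553 ≈ 23.52
cos θ = (p·q)/(|p||q|) = -85/(7.55·23.52) ≈ -0.4788
θ = arccos(-0.4788) ≈ 118.6°

118.6°


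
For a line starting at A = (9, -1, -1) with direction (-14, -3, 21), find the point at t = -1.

P(t) = A + t·d
  = (9 + (-14)·(-1), -1 + (-3)·(-1), -1 + 21·(-1))
  = (9 + 14, -1 + 3, -1 - 21)
  = (23, 2, -22)

(23, 2, -22)


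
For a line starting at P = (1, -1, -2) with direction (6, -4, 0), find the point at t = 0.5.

P(t) = P + t·d
  = (1 + 6·0.5, -1 + (-4)·0.5, -2 + 0·0.5)
  = (1 + 3, -1 - 2, -2 + 0)
  = (4, -3, -2)

(4, -3, -2)


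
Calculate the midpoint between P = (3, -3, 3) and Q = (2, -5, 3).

M = ((x₁+x₂)/2, (y₁+y₂)/2, (z₁+z₂)/2)
  = ((3 + 2)/2, (-3 - 5)/2, (3 + 3)/2)
  = (5/2, -8/2, 6/2)
  = (2.5, -4, 3)

(2.5, -4, 3)


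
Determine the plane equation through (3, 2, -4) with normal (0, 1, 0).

The plane through P with normal n = (a, b, c) satisfies n·(r - P) = 0,
i.e. ax + by + cz = a·x₀ + b·y₀ + c·z₀.
d = 0·3 + 1·2 + 0·(-4)
  = 0 + 2 + 0
  = 2
Equation: y = 2

y = 2


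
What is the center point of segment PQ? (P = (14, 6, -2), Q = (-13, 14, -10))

M = ((x₁+x₂)/2, (y₁+y₂)/2, (z₁+z₂)/2)
  = ((14 - 13)/2, (6 + 14)/2, (-2 - 10)/2)
  = (1/2, 20/2, -12/2)
  = (0.5, 10, -6)

(0.5, 10, -6)


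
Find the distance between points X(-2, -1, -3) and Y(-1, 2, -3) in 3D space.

d = √[(x₂-x₁)² + (y₂-y₁)² + (z₂-z₁)²]
  = √[1² + 3² + 0²]
  = √[1 + 9 + 0]
  = √10
  ≈ 3.162

3.162


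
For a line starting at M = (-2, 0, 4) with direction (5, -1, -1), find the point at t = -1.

P(t) = M + t·d
  = (-2 + 5·(-1), 0 + (-1)·(-1), 4 + (-1)·(-1))
  = (-2 - 5, 0 + 1, 4 + 1)
  = (-7, 1, 5)

(-7, 1, 5)


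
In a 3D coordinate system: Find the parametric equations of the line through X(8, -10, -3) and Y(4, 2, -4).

Direction vector d = Y - X = (4 - 8, 2 + 10, -4 + 3) = (-4, 12, -1)
Parametric form r = X + t·d:
x = 8 - 4t, y = -10 + 12t, z = -3 - t

x = 8 - 4t, y = -10 + 12t, z = -3 - t


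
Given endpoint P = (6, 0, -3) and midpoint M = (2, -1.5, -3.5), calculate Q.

Q = 2M - P
  = (2·2 - 6, 2·(-1.5) - 0, 2·(-3.5) - (-3))
  = (4 - 6, -3 + 0, -7 + 3)
  = (-2, -3, -4)

(-2, -3, -4)


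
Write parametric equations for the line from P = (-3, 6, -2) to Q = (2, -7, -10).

Direction vector d = Q - P = (2 + 3, -7 - 6, -10 + 2) = (5, -13, -8)
Parametric form r = P + t·d:
x = -3 + 5t, y = 6 - 13t, z = -2 - 8t

x = -3 + 5t, y = 6 - 13t, z = -2 - 8t


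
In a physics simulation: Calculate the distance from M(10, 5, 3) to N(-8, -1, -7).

d = √[(x₂-x₁)² + (y₂-y₁)² + (z₂-z₁)²]
  = √[(-18)² + (-6)² + (-10)²]
  = √[324 + 36 + 100]
  = √460
  ≈ 21.45

21.45


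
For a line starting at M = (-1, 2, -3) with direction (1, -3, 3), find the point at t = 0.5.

P(t) = M + t·d
  = (-1 + 1·0.5, 2 + (-3)·0.5, -3 + 3·0.5)
  = (-1 + 0.5, 2 - 1.5, -3 + 1.5)
  = (-0.5, 0.5, -1.5)

(-0.5, 0.5, -1.5)


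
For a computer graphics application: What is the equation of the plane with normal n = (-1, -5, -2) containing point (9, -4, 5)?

The plane through P with normal n = (a, b, c) satisfies n·(r - P) = 0,
i.e. ax + by + cz = a·x₀ + b·y₀ + c·z₀.
d = (-1)·9 + (-5)·(-4) + (-2)·5
  = -9 + 20 - 10
  = 1
Equation: -x - 5y - 2z = 1

-x - 5y - 2z = 1


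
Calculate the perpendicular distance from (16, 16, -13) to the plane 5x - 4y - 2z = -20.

distance = |a·x₀ + b·y₀ + c·z₀ - d| / √(a² + b² + c²)
  = |5·16 + (-4)·16 + (-2)·(-13) - (-20)| / √(5² + (-4)² + (-2)²)
  = |80 - 64 + 26 + 20| / √(25 + 16 + 4)
  = |62| / √45
  = 62 / 6.708
  ≈ 9.242

9.242


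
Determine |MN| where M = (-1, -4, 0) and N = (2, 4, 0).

d = √[(x₂-x₁)² + (y₂-y₁)² + (z₂-z₁)²]
  = √[3² + 8² + 0²]
  = √[9 + 64 + 0]
  = √73
  ≈ 8.544

8.544


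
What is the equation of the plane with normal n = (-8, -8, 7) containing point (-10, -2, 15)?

The plane through P with normal n = (a, b, c) satisfies n·(r - P) = 0,
i.e. ax + by + cz = a·x₀ + b·y₀ + c·z₀.
d = (-8)·(-10) + (-8)·(-2) + 7·15
  = 80 + 16 + 105
  = 201
Equation: -8x - 8y + 7z = 201

-8x - 8y + 7z = 201


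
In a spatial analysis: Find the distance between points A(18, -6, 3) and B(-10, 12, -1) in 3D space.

d = √[(x₂-x₁)² + (y₂-y₁)² + (z₂-z₁)²]
  = √[(-28)² + 18² + (-4)²]
  = √[784 + 324 + 16]
  = √1124
  ≈ 33.53

33.53


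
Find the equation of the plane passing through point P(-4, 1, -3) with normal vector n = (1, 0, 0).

The plane through P with normal n = (a, b, c) satisfies n·(r - P) = 0,
i.e. ax + by + cz = a·x₀ + b·y₀ + c·z₀.
d = 1·(-4) + 0·1 + 0·(-3)
  = -4 + 0 + 0
  = -4
Equation: x = -4

x = -4


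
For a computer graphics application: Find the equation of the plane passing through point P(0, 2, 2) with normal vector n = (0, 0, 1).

The plane through P with normal n = (a, b, c) satisfies n·(r - P) = 0,
i.e. ax + by + cz = a·x₀ + b·y₀ + c·z₀.
d = 0·0 + 0·2 + 1·2
  = 0 + 0 + 2
  = 2
Equation: z = 2

z = 2


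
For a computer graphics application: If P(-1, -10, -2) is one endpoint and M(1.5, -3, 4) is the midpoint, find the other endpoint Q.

Q = 2M - P
  = (2·1.5 - (-1), 2·(-3) - (-10), 2·4 - (-2))
  = (3 + 1, -6 + 10, 8 + 2)
  = (4, 4, 10)

(4, 4, 10)


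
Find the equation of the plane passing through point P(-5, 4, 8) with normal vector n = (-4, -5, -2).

The plane through P with normal n = (a, b, c) satisfies n·(r - P) = 0,
i.e. ax + by + cz = a·x₀ + b·y₀ + c·z₀.
d = (-4)·(-5) + (-5)·4 + (-2)·8
  = 20 - 20 - 16
  = -16
Equation: -4x - 5y - 2z = -16

-4x - 5y - 2z = -16


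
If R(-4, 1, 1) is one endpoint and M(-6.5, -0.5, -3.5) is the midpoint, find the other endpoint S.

S = 2M - R
  = (2·(-6.5) - (-4), 2·(-0.5) - 1, 2·(-3.5) - 1)
  = (-13 + 4, -1 - 1, -7 - 1)
  = (-9, -2, -8)

(-9, -2, -8)


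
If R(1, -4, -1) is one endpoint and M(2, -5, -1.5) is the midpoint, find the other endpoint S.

S = 2M - R
  = (2·2 - 1, 2·(-5) - (-4), 2·(-1.5) - (-1))
  = (4 - 1, -10 + 4, -3 + 1)
  = (3, -6, -2)

(3, -6, -2)


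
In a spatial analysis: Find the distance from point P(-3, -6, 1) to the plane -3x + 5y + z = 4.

distance = |a·x₀ + b·y₀ + c·z₀ - d| / √(a² + b² + c²)
  = |(-3)·(-3) + 5·(-6) + 1·1 - 4| / √((-3)² + 5² + 1²)
  = |9 - 30 + 1 - 4| / √(9 + 25 + 1)
  = |-24| / √35
  = 24 / 5.916
  ≈ 4.057

4.057


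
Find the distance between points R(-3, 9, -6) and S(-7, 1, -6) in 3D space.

d = √[(x₂-x₁)² + (y₂-y₁)² + (z₂-z₁)²]
  = √[(-4)² + (-8)² + 0²]
  = √[16 + 64 + 0]
  = √80
  ≈ 8.944

8.944


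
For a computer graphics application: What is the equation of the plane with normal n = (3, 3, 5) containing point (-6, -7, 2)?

The plane through P with normal n = (a, b, c) satisfies n·(r - P) = 0,
i.e. ax + by + cz = a·x₀ + b·y₀ + c·z₀.
d = 3·(-6) + 3·(-7) + 5·2
  = -18 - 21 + 10
  = -29
Equation: 3x + 3y + 5z = -29

3x + 3y + 5z = -29


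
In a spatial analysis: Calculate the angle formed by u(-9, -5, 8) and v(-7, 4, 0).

u·v = (-9)·(-7) + (-5)·4 + 8·0 = 63 - 20 + 0 = 43
|u| = √((-9)² + (-5)² + 8²) = √170 ≈ 13.04
|v| = √((-7)² + 4² + 0²) = √65 ≈ 8.062
cos θ = (u·v)/(|u||v|) = 43/(13.04·8.062) ≈ 0.4091
θ = arccos(0.4091) ≈ 65.85°

65.85°


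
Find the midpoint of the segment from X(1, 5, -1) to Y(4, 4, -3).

M = ((x₁+x₂)/2, (y₁+y₂)/2, (z₁+z₂)/2)
  = ((1 + 4)/2, (5 + 4)/2, (-1 - 3)/2)
  = (5/2, 9/2, -4/2)
  = (2.5, 4.5, -2)

(2.5, 4.5, -2)


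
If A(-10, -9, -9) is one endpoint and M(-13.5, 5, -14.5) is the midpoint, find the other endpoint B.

B = 2M - A
  = (2·(-13.5) - (-10), 2·5 - (-9), 2·(-14.5) - (-9))
  = (-27 + 10, 10 + 9, -29 + 9)
  = (-17, 19, -20)

(-17, 19, -20)


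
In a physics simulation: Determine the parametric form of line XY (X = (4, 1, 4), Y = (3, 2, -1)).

Direction vector d = Y - X = (3 - 4, 2 - 1, -1 - 4) = (-1, 1, -5)
Parametric form r = X + t·d:
x = 4 - t, y = 1 + t, z = 4 - 5t

x = 4 - t, y = 1 + t, z = 4 - 5t


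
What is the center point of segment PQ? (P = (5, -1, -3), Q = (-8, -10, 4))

M = ((x₁+x₂)/2, (y₁+y₂)/2, (z₁+z₂)/2)
  = ((5 - 8)/2, (-1 - 10)/2, (-3 + 4)/2)
  = (-3/2, -11/2, 1/2)
  = (-1.5, -5.5, 0.5)

(-1.5, -5.5, 0.5)


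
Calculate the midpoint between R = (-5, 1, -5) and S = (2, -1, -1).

M = ((x₁+x₂)/2, (y₁+y₂)/2, (z₁+z₂)/2)
  = ((-5 + 2)/2, (1 - 1)/2, (-5 - 1)/2)
  = (-3/2, 0/2, -6/2)
  = (-1.5, 0, -3)

(-1.5, 0, -3)


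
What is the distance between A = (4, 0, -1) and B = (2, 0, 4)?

d = √[(x₂-x₁)² + (y₂-y₁)² + (z₂-z₁)²]
  = √[(-2)² + 0² + 5²]
  = √[4 + 0 + 25]
  = √29
  ≈ 5.385

5.385


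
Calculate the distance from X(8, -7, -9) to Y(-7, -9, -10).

d = √[(x₂-x₁)² + (y₂-y₁)² + (z₂-z₁)²]
  = √[(-15)² + (-2)² + (-1)²]
  = √[225 + 4 + 1]
  = √230
  ≈ 15.17

15.17


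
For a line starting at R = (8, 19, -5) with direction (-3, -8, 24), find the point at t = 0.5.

P(t) = R + t·d
  = (8 + (-3)·0.5, 19 + (-8)·0.5, -5 + 24·0.5)
  = (8 - 1.5, 19 - 4, -5 + 12)
  = (6.5, 15, 7)

(6.5, 15, 7)


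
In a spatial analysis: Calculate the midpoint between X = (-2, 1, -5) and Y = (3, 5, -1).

M = ((x₁+x₂)/2, (y₁+y₂)/2, (z₁+z₂)/2)
  = ((-2 + 3)/2, (1 + 5)/2, (-5 - 1)/2)
  = (1/2, 6/2, -6/2)
  = (0.5, 3, -3)

(0.5, 3, -3)


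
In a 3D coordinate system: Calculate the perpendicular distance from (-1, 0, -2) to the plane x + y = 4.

distance = |a·x₀ + b·y₀ + c·z₀ - d| / √(a² + b² + c²)
  = |1·(-1) + 1·0 + 0·(-2) - 4| / √(1² + 1² + 0²)
  = |-1 + 0 + 0 - 4| / √(1 + 1 + 0)
  = |-5| / √2
  = 5 / 1.414
  ≈ 3.536

3.536


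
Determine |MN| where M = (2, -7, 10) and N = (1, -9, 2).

d = √[(x₂-x₁)² + (y₂-y₁)² + (z₂-z₁)²]
  = √[(-1)² + (-2)² + (-8)²]
  = √[1 + 4 + 64]
  = √69
  ≈ 8.307

8.307


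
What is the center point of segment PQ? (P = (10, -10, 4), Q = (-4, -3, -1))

M = ((x₁+x₂)/2, (y₁+y₂)/2, (z₁+z₂)/2)
  = ((10 - 4)/2, (-10 - 3)/2, (4 - 1)/2)
  = (6/2, -13/2, 3/2)
  = (3, -6.5, 1.5)

(3, -6.5, 1.5)


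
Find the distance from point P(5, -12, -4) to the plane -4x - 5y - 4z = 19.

distance = |a·x₀ + b·y₀ + c·z₀ - d| / √(a² + b² + c²)
  = |(-4)·5 + (-5)·(-12) + (-4)·(-4) - 19| / √((-4)² + (-5)² + (-4)²)
  = |-20 + 60 + 16 - 19| / √(16 + 25 + 16)
  = |37| / √57
  = 37 / 7.55
  ≈ 4.901

4.901


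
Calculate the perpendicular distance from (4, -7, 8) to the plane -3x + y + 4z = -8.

distance = |a·x₀ + b·y₀ + c·z₀ - d| / √(a² + b² + c²)
  = |(-3)·4 + 1·(-7) + 4·8 - (-8)| / √((-3)² + 1² + 4²)
  = |-12 - 7 + 32 + 8| / √(9 + 1 + 16)
  = |21| / √26
  = 21 / 5.099
  ≈ 4.118

4.118


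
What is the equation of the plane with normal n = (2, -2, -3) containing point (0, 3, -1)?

The plane through P with normal n = (a, b, c) satisfies n·(r - P) = 0,
i.e. ax + by + cz = a·x₀ + b·y₀ + c·z₀.
d = 2·0 + (-2)·3 + (-3)·(-1)
  = 0 - 6 + 3
  = -3
Equation: 2x - 2y - 3z = -3

2x - 2y - 3z = -3


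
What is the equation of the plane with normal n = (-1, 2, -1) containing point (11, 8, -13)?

The plane through P with normal n = (a, b, c) satisfies n·(r - P) = 0,
i.e. ax + by + cz = a·x₀ + b·y₀ + c·z₀.
d = (-1)·11 + 2·8 + (-1)·(-13)
  = -11 + 16 + 13
  = 18
Equation: -x + 2y - z = 18

-x + 2y - z = 18


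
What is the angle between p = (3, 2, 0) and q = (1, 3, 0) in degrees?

p·q = 3·1 + 2·3 + 0·0 = 3 + 6 + 0 = 9
|p| = √(3² + 2² + 0²) = √13 ≈ 3.606
|q| = √(1² + 3² + 0²) = √10 ≈ 3.162
cos θ = (p·q)/(|p||q|) = 9/(3.606·3.162) ≈ 0.7894
θ = arccos(0.7894) ≈ 37.87°

37.87°


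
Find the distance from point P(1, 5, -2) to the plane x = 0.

distance = |a·x₀ + b·y₀ + c·z₀ - d| / √(a² + b² + c²)
  = |1·1 + 0·5 + 0·(-2) - 0| / √(1² + 0² + 0²)
  = |1 + 0 + 0 + 0| / √(1 + 0 + 0)
  = |1| / √1
  = 1 / 1
  ≈ 1

1


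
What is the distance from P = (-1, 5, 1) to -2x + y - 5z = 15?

distance = |a·x₀ + b·y₀ + c·z₀ - d| / √(a² + b² + c²)
  = |(-2)·(-1) + 1·5 + (-5)·1 - 15| / √((-2)² + 1² + (-5)²)
  = |2 + 5 - 5 - 15| / √(4 + 1 + 25)
  = |-13| / √30
  = 13 / 5.477
  ≈ 2.373

2.373


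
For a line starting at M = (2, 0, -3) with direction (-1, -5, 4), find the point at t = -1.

P(t) = M + t·d
  = (2 + (-1)·(-1), 0 + (-5)·(-1), -3 + 4·(-1))
  = (2 + 1, 0 + 5, -3 - 4)
  = (3, 5, -7)

(3, 5, -7)


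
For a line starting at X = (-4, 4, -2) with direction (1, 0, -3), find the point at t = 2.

P(t) = X + t·d
  = (-4 + 1·2, 4 + 0·2, -2 + (-3)·2)
  = (-4 + 2, 4 + 0, -2 - 6)
  = (-2, 4, -8)

(-2, 4, -8)


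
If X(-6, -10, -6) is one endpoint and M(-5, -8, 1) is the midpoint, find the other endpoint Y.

Y = 2M - X
  = (2·(-5) - (-6), 2·(-8) - (-10), 2·1 - (-6))
  = (-10 + 6, -16 + 10, 2 + 6)
  = (-4, -6, 8)

(-4, -6, 8)


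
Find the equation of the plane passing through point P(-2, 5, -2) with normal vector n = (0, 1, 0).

The plane through P with normal n = (a, b, c) satisfies n·(r - P) = 0,
i.e. ax + by + cz = a·x₀ + b·y₀ + c·z₀.
d = 0·(-2) + 1·5 + 0·(-2)
  = 0 + 5 + 0
  = 5
Equation: y = 5

y = 5


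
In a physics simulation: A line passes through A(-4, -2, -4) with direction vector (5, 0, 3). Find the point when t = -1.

P(t) = A + t·d
  = (-4 + 5·(-1), -2 + 0·(-1), -4 + 3·(-1))
  = (-4 - 5, -2 + 0, -4 - 3)
  = (-9, -2, -7)

(-9, -2, -7)


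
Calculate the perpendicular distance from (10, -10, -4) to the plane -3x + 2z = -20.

distance = |a·x₀ + b·y₀ + c·z₀ - d| / √(a² + b² + c²)
  = |(-3)·10 + 0·(-10) + 2·(-4) - (-20)| / √((-3)² + 0² + 2²)
  = |-30 + 0 - 8 + 20| / √(9 + 0 + 4)
  = |-18| / √13
  = 18 / 3.606
  ≈ 4.992

4.992


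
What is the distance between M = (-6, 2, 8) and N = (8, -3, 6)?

d = √[(x₂-x₁)² + (y₂-y₁)² + (z₂-z₁)²]
  = √[14² + (-5)² + (-2)²]
  = √[196 + 25 + 4]
  = √225
  ≈ 15

15


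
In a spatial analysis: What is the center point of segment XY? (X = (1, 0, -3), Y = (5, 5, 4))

M = ((x₁+x₂)/2, (y₁+y₂)/2, (z₁+z₂)/2)
  = ((1 + 5)/2, (0 + 5)/2, (-3 + 4)/2)
  = (6/2, 5/2, 1/2)
  = (3, 2.5, 0.5)

(3, 2.5, 0.5)


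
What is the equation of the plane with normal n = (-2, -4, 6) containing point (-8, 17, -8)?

The plane through P with normal n = (a, b, c) satisfies n·(r - P) = 0,
i.e. ax + by + cz = a·x₀ + b·y₀ + c·z₀.
d = (-2)·(-8) + (-4)·17 + 6·(-8)
  = 16 - 68 - 48
  = -100
Equation: -2x - 4y + 6z = -100

-2x - 4y + 6z = -100


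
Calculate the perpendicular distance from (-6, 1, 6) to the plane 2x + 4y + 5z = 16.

distance = |a·x₀ + b·y₀ + c·z₀ - d| / √(a² + b² + c²)
  = |2·(-6) + 4·1 + 5·6 - 16| / √(2² + 4² + 5²)
  = |-12 + 4 + 30 - 16| / √(4 + 16 + 25)
  = |6| / √45
  = 6 / 6.708
  ≈ 0.8944

0.8944


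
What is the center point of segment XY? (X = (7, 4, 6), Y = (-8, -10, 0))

M = ((x₁+x₂)/2, (y₁+y₂)/2, (z₁+z₂)/2)
  = ((7 - 8)/2, (4 - 10)/2, (6 + 0)/2)
  = (-1/2, -6/2, 6/2)
  = (-0.5, -3, 3)

(-0.5, -3, 3)


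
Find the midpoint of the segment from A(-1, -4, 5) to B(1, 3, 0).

M = ((x₁+x₂)/2, (y₁+y₂)/2, (z₁+z₂)/2)
  = ((-1 + 1)/2, (-4 + 3)/2, (5 + 0)/2)
  = (0/2, -1/2, 5/2)
  = (0, -0.5, 2.5)

(0, -0.5, 2.5)


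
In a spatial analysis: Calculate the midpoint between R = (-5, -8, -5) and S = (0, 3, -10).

M = ((x₁+x₂)/2, (y₁+y₂)/2, (z₁+z₂)/2)
  = ((-5 + 0)/2, (-8 + 3)/2, (-5 - 10)/2)
  = (-5/2, -5/2, -15/2)
  = (-2.5, -2.5, -7.5)

(-2.5, -2.5, -7.5)


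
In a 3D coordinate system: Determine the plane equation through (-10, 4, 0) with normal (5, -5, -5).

The plane through P with normal n = (a, b, c) satisfies n·(r - P) = 0,
i.e. ax + by + cz = a·x₀ + b·y₀ + c·z₀.
d = 5·(-10) + (-5)·4 + (-5)·0
  = -50 - 20 + 0
  = -70
Equation: 5x - 5y - 5z = -70

5x - 5y - 5z = -70


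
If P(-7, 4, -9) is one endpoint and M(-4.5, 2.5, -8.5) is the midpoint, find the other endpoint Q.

Q = 2M - P
  = (2·(-4.5) - (-7), 2·2.5 - 4, 2·(-8.5) - (-9))
  = (-9 + 7, 5 - 4, -17 + 9)
  = (-2, 1, -8)

(-2, 1, -8)


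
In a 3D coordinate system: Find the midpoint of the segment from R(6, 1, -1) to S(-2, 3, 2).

M = ((x₁+x₂)/2, (y₁+y₂)/2, (z₁+z₂)/2)
  = ((6 - 2)/2, (1 + 3)/2, (-1 + 2)/2)
  = (4/2, 4/2, 1/2)
  = (2, 2, 0.5)

(2, 2, 0.5)


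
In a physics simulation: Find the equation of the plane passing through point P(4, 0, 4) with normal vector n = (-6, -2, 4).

The plane through P with normal n = (a, b, c) satisfies n·(r - P) = 0,
i.e. ax + by + cz = a·x₀ + b·y₀ + c·z₀.
d = (-6)·4 + (-2)·0 + 4·4
  = -24 + 0 + 16
  = -8
Equation: -6x - 2y + 4z = -8

-6x - 2y + 4z = -8


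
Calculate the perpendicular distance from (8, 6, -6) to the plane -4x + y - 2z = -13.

distance = |a·x₀ + b·y₀ + c·z₀ - d| / √(a² + b² + c²)
  = |(-4)·8 + 1·6 + (-2)·(-6) - (-13)| / √((-4)² + 1² + (-2)²)
  = |-32 + 6 + 12 + 13| / √(16 + 1 + 4)
  = |-1| / √21
  = 1 / 4.583
  ≈ 0.2182

0.2182


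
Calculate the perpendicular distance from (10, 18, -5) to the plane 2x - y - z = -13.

distance = |a·x₀ + b·y₀ + c·z₀ - d| / √(a² + b² + c²)
  = |2·10 + (-1)·18 + (-1)·(-5) - (-13)| / √(2² + (-1)² + (-1)²)
  = |20 - 18 + 5 + 13| / √(4 + 1 + 1)
  = |20| / √6
  = 20 / 2.449
  ≈ 8.165

8.165


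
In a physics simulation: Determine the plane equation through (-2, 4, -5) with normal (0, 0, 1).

The plane through P with normal n = (a, b, c) satisfies n·(r - P) = 0,
i.e. ax + by + cz = a·x₀ + b·y₀ + c·z₀.
d = 0·(-2) + 0·4 + 1·(-5)
  = 0 + 0 - 5
  = -5
Equation: z = -5

z = -5


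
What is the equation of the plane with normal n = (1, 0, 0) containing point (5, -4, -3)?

The plane through P with normal n = (a, b, c) satisfies n·(r - P) = 0,
i.e. ax + by + cz = a·x₀ + b·y₀ + c·z₀.
d = 1·5 + 0·(-4) + 0·(-3)
  = 5 + 0 + 0
  = 5
Equation: x = 5

x = 5


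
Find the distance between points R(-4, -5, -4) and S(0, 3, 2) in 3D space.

d = √[(x₂-x₁)² + (y₂-y₁)² + (z₂-z₁)²]
  = √[4² + 8² + 6²]
  = √[16 + 64 + 36]
  = √116
  ≈ 10.77

10.77


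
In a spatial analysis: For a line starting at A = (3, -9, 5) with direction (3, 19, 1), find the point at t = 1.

P(t) = A + t·d
  = (3 + 3·1, -9 + 19·1, 5 + 1·1)
  = (3 + 3, -9 + 19, 5 + 1)
  = (6, 10, 6)

(6, 10, 6)


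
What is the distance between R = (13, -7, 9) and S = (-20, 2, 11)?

d = √[(x₂-x₁)² + (y₂-y₁)² + (z₂-z₁)²]
  = √[(-33)² + 9² + 2²]
  = √[1089 + 81 + 4]
  = √1174
  ≈ 34.26

34.26


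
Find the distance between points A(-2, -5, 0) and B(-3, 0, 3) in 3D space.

d = √[(x₂-x₁)² + (y₂-y₁)² + (z₂-z₁)²]
  = √[(-1)² + 5² + 3²]
  = √[1 + 25 + 9]
  = √35
  ≈ 5.916

5.916


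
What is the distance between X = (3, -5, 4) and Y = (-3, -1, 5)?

d = √[(x₂-x₁)² + (y₂-y₁)² + (z₂-z₁)²]
  = √[(-6)² + 4² + 1²]
  = √[36 + 16 + 1]
  = √53
  ≈ 7.28

7.28


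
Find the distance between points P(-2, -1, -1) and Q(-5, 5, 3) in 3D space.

d = √[(x₂-x₁)² + (y₂-y₁)² + (z₂-z₁)²]
  = √[(-3)² + 6² + 4²]
  = √[9 + 36 + 16]
  = √61
  ≈ 7.81

7.81


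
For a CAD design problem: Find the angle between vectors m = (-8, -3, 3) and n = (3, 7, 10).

m·n = (-8)·3 + (-3)·7 + 3·10 = -24 - 21 + 30 = -15
|m| = √((-8)² + (-3)² + 3²) = √82 ≈ 9.055
|n| = √(3² + 7² + 10²) = √158 ≈ 12.57
cos θ = (m·n)/(|m||n|) = -15/(9.055·12.57) ≈ -0.1318
θ = arccos(-0.1318) ≈ 97.57°

97.57°


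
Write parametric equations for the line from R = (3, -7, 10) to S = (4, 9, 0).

Direction vector d = S - R = (4 - 3, 9 + 7, 0 - 10) = (1, 16, -10)
Parametric form r = R + t·d:
x = 3 + t, y = -7 + 16t, z = 10 - 10t

x = 3 + t, y = -7 + 16t, z = 10 - 10t


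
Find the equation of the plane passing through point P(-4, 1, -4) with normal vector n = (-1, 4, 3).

The plane through P with normal n = (a, b, c) satisfies n·(r - P) = 0,
i.e. ax + by + cz = a·x₀ + b·y₀ + c·z₀.
d = (-1)·(-4) + 4·1 + 3·(-4)
  = 4 + 4 - 12
  = -4
Equation: -x + 4y + 3z = -4

-x + 4y + 3z = -4


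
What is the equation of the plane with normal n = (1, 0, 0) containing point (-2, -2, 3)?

The plane through P with normal n = (a, b, c) satisfies n·(r - P) = 0,
i.e. ax + by + cz = a·x₀ + b·y₀ + c·z₀.
d = 1·(-2) + 0·(-2) + 0·3
  = -2 + 0 + 0
  = -2
Equation: x = -2

x = -2


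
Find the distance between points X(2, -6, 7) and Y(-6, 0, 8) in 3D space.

d = √[(x₂-x₁)² + (y₂-y₁)² + (z₂-z₁)²]
  = √[(-8)² + 6² + 1²]
  = √[64 + 36 + 1]
  = √101
  ≈ 10.05

10.05


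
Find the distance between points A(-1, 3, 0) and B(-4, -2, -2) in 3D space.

d = √[(x₂-x₁)² + (y₂-y₁)² + (z₂-z₁)²]
  = √[(-3)² + (-5)² + (-2)²]
  = √[9 + 25 + 4]
  = √38
  ≈ 6.164

6.164


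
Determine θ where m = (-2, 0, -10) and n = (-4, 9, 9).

m·n = (-2)·(-4) + 0·9 + (-10)·9 = 8 + 0 - 90 = -82
|m| = √((-2)² + 0² + (-10)²) = √104 ≈ 10.2
|n| = √((-4)² + 9² + 9²) = √178 ≈ 13.34
cos θ = (m·n)/(|m||n|) = -82/(10.2·13.34) ≈ -0.6027
θ = arccos(-0.6027) ≈ 127.1°

127.1°


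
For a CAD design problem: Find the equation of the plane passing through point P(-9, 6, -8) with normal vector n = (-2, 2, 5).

The plane through P with normal n = (a, b, c) satisfies n·(r - P) = 0,
i.e. ax + by + cz = a·x₀ + b·y₀ + c·z₀.
d = (-2)·(-9) + 2·6 + 5·(-8)
  = 18 + 12 - 40
  = -10
Equation: -2x + 2y + 5z = -10

-2x + 2y + 5z = -10


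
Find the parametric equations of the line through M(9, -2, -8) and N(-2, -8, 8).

Direction vector d = N - M = (-2 - 9, -8 + 2, 8 + 8) = (-11, -6, 16)
Parametric form r = M + t·d:
x = 9 - 11t, y = -2 - 6t, z = -8 + 16t

x = 9 - 11t, y = -2 - 6t, z = -8 + 16t


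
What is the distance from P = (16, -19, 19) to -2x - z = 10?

distance = |a·x₀ + b·y₀ + c·z₀ - d| / √(a² + b² + c²)
  = |(-2)·16 + 0·(-19) + (-1)·19 - 10| / √((-2)² + 0² + (-1)²)
  = |-32 + 0 - 19 - 10| / √(4 + 0 + 1)
  = |-61| / √5
  = 61 / 2.236
  ≈ 27.28

27.28


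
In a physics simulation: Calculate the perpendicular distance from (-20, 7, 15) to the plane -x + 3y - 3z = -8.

distance = |a·x₀ + b·y₀ + c·z₀ - d| / √(a² + b² + c²)
  = |(-1)·(-20) + 3·7 + (-3)·15 - (-8)| / √((-1)² + 3² + (-3)²)
  = |20 + 21 - 45 + 8| / √(1 + 9 + 9)
  = |4| / √19
  = 4 / 4.359
  ≈ 0.9177

0.9177


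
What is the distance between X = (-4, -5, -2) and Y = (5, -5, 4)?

d = √[(x₂-x₁)² + (y₂-y₁)² + (z₂-z₁)²]
  = √[9² + 0² + 6²]
  = √[81 + 0 + 36]
  = √117
  ≈ 10.82

10.82


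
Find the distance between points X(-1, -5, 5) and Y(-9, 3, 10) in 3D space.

d = √[(x₂-x₁)² + (y₂-y₁)² + (z₂-z₁)²]
  = √[(-8)² + 8² + 5²]
  = √[64 + 64 + 25]
  = √153
  ≈ 12.37

12.37


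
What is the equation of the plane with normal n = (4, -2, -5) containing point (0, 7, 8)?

The plane through P with normal n = (a, b, c) satisfies n·(r - P) = 0,
i.e. ax + by + cz = a·x₀ + b·y₀ + c·z₀.
d = 4·0 + (-2)·7 + (-5)·8
  = 0 - 14 - 40
  = -54
Equation: 4x - 2y - 5z = -54

4x - 2y - 5z = -54


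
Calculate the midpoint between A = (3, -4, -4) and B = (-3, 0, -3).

M = ((x₁+x₂)/2, (y₁+y₂)/2, (z₁+z₂)/2)
  = ((3 - 3)/2, (-4 + 0)/2, (-4 - 3)/2)
  = (0/2, -4/2, -7/2)
  = (0, -2, -3.5)

(0, -2, -3.5)


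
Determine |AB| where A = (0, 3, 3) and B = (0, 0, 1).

d = √[(x₂-x₁)² + (y₂-y₁)² + (z₂-z₁)²]
  = √[0² + (-3)² + (-2)²]
  = √[0 + 9 + 4]
  = √13
  ≈ 3.606

3.606


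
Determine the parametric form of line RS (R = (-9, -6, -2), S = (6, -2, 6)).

Direction vector d = S - R = (6 + 9, -2 + 6, 6 + 2) = (15, 4, 8)
Parametric form r = R + t·d:
x = -9 + 15t, y = -6 + 4t, z = -2 + 8t

x = -9 + 15t, y = -6 + 4t, z = -2 + 8t


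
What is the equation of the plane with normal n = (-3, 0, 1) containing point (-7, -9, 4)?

The plane through P with normal n = (a, b, c) satisfies n·(r - P) = 0,
i.e. ax + by + cz = a·x₀ + b·y₀ + c·z₀.
d = (-3)·(-7) + 0·(-9) + 1·4
  = 21 + 0 + 4
  = 25
Equation: -3x + z = 25

-3x + z = 25


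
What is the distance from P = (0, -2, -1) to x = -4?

distance = |a·x₀ + b·y₀ + c·z₀ - d| / √(a² + b² + c²)
  = |1·0 + 0·(-2) + 0·(-1) - (-4)| / √(1² + 0² + 0²)
  = |0 + 0 + 0 + 4| / √(1 + 0 + 0)
  = |4| / √1
  = 4 / 1
  ≈ 4

4


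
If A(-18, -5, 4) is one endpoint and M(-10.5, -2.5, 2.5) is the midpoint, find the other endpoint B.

B = 2M - A
  = (2·(-10.5) - (-18), 2·(-2.5) - (-5), 2·2.5 - 4)
  = (-21 + 18, -5 + 5, 5 - 4)
  = (-3, 0, 1)

(-3, 0, 1)


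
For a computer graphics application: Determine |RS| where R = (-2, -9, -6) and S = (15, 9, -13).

d = √[(x₂-x₁)² + (y₂-y₁)² + (z₂-z₁)²]
  = √[17² + 18² + (-7)²]
  = √[289 + 324 + 49]
  = √662
  ≈ 25.73

25.73


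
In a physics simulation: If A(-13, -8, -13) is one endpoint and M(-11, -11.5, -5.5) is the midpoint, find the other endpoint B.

B = 2M - A
  = (2·(-11) - (-13), 2·(-11.5) - (-8), 2·(-5.5) - (-13))
  = (-22 + 13, -23 + 8, -11 + 13)
  = (-9, -15, 2)

(-9, -15, 2)


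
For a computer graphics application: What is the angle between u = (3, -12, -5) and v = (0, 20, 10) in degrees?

u·v = 3·0 + (-12)·20 + (-5)·10 = 0 - 240 - 50 = -290
|u| = √(3² + (-12)² + (-5)²) = √178 ≈ 13.34
|v| = √(0² + 20² + 10²) = √500 ≈ 22.36
cos θ = (u·v)/(|u||v|) = -290/(13.34·22.36) ≈ -0.9721
θ = arccos(-0.9721) ≈ 166.4°

166.4°


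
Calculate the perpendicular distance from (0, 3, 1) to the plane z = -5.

distance = |a·x₀ + b·y₀ + c·z₀ - d| / √(a² + b² + c²)
  = |0·0 + 0·3 + 1·1 - (-5)| / √(0² + 0² + 1²)
  = |0 + 0 + 1 + 5| / √(0 + 0 + 1)
  = |6| / √1
  = 6 / 1
  ≈ 6

6


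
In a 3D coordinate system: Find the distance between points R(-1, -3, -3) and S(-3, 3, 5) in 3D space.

d = √[(x₂-x₁)² + (y₂-y₁)² + (z₂-z₁)²]
  = √[(-2)² + 6² + 8²]
  = √[4 + 36 + 64]
  = √104
  ≈ 10.2

10.2


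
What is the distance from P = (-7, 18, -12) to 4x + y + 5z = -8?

distance = |a·x₀ + b·y₀ + c·z₀ - d| / √(a² + b² + c²)
  = |4·(-7) + 1·18 + 5·(-12) - (-8)| / √(4² + 1² + 5²)
  = |-28 + 18 - 60 + 8| / √(16 + 1 + 25)
  = |-62| / √42
  = 62 / 6.481
  ≈ 9.567

9.567


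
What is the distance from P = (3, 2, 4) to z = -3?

distance = |a·x₀ + b·y₀ + c·z₀ - d| / √(a² + b² + c²)
  = |0·3 + 0·2 + 1·4 - (-3)| / √(0² + 0² + 1²)
  = |0 + 0 + 4 + 3| / √(0 + 0 + 1)
  = |7| / √1
  = 7 / 1
  ≈ 7

7


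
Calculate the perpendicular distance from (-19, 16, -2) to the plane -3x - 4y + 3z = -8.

distance = |a·x₀ + b·y₀ + c·z₀ - d| / √(a² + b² + c²)
  = |(-3)·(-19) + (-4)·16 + 3·(-2) - (-8)| / √((-3)² + (-4)² + 3²)
  = |57 - 64 - 6 + 8| / √(9 + 16 + 9)
  = |-5| / √34
  = 5 / 5.831
  ≈ 0.8575

0.8575


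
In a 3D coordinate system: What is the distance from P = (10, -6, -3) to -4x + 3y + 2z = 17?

distance = |a·x₀ + b·y₀ + c·z₀ - d| / √(a² + b² + c²)
  = |(-4)·10 + 3·(-6) + 2·(-3) - 17| / √((-4)² + 3² + 2²)
  = |-40 - 18 - 6 - 17| / √(16 + 9 + 4)
  = |-81| / √29
  = 81 / 5.385
  ≈ 15.04

15.04


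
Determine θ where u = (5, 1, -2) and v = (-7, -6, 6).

u·v = 5·(-7) + 1·(-6) + (-2)·6 = -35 - 6 - 12 = -53
|u| = √(5² + 1² + (-2)²) = √30 ≈ 5.477
|v| = √((-7)² + (-6)² + 6²) = √121 ≈ 11
cos θ = (u·v)/(|u||v|) = -53/(5.477·11) ≈ -0.8797
θ = arccos(-0.8797) ≈ 151.6°

151.6°


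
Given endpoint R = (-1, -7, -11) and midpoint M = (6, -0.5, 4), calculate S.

S = 2M - R
  = (2·6 - (-1), 2·(-0.5) - (-7), 2·4 - (-11))
  = (12 + 1, -1 + 7, 8 + 11)
  = (13, 6, 19)

(13, 6, 19)


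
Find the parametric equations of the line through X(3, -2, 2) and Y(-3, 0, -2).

Direction vector d = Y - X = (-3 - 3, 0 + 2, -2 - 2) = (-6, 2, -4)
Parametric form r = X + t·d:
x = 3 - 6t, y = -2 + 2t, z = 2 - 4t

x = 3 - 6t, y = -2 + 2t, z = 2 - 4t


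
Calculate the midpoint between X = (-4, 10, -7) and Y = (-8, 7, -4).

M = ((x₁+x₂)/2, (y₁+y₂)/2, (z₁+z₂)/2)
  = ((-4 - 8)/2, (10 + 7)/2, (-7 - 4)/2)
  = (-12/2, 17/2, -11/2)
  = (-6, 8.5, -5.5)

(-6, 8.5, -5.5)


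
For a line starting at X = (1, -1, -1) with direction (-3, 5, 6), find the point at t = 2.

P(t) = X + t·d
  = (1 + (-3)·2, -1 + 5·2, -1 + 6·2)
  = (1 - 6, -1 + 10, -1 + 12)
  = (-5, 9, 11)

(-5, 9, 11)


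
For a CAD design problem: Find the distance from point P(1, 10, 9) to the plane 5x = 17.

distance = |a·x₀ + b·y₀ + c·z₀ - d| / √(a² + b² + c²)
  = |5·1 + 0·10 + 0·9 - 17| / √(5² + 0² + 0²)
  = |5 + 0 + 0 - 17| / √(25 + 0 + 0)
  = |-12| / √25
  = 12 / 5
  ≈ 2.4

2.4
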